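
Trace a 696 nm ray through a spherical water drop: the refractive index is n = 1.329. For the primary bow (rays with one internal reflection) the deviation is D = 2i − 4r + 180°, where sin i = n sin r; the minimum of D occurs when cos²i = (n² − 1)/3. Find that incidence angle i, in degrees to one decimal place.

cos²i = (1.329² − 1)/3 = (1.76624 − 1)/3 = 0.25541.
cos i = 0.50538, so i = 59.643°.

59.6°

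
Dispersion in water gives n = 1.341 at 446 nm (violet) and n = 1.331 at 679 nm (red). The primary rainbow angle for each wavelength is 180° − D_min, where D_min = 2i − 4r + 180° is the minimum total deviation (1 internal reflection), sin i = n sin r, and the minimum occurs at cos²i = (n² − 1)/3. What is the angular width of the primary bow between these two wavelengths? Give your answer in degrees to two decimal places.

At 446 nm (n = 1.341): cos²i = 0.26609 → i = 58.946°, r = 39.705°, D_min = 139.071°, rainbow angle = 40.929°.
At 679 nm (n = 1.331): cos²i = 0.25719 → i = 59.527°, r = 40.356°, D_min = 137.630°, rainbow angle = 42.370°.
Angular width = |40.929° − 42.370°| = 1.441°.

1.44°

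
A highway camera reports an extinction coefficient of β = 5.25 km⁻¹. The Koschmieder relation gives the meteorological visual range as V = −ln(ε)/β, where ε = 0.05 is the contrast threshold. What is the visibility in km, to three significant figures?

0.571 km

V = −ln(0.05) / 5.25 = 2.996 / 5.25 = 0.5706 km.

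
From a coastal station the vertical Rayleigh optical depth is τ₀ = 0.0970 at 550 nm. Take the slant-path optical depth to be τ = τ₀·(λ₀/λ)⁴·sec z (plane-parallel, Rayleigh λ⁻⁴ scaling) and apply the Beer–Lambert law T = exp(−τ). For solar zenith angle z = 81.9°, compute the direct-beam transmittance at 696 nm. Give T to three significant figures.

0.765

sec 81.9° = 7.0972.
τ = 0.0970 × (550/696)⁴ × 7.0972 = 0.0970 × 0.3900 × 7.0972 = 0.2685.
T = exp(−0.2685) = 0.7646.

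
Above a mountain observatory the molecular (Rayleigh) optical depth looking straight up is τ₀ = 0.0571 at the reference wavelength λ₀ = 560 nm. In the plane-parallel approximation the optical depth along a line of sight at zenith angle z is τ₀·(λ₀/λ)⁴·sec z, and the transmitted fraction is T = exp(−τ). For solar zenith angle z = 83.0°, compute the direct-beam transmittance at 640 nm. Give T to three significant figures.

0.760

sec 83.0° = 8.2055.
τ = 0.0571 × (560/640)⁴ × 8.2055 = 0.0571 × 0.5862 × 8.2055 = 0.2746.
T = exp(−0.2746) = 0.7598.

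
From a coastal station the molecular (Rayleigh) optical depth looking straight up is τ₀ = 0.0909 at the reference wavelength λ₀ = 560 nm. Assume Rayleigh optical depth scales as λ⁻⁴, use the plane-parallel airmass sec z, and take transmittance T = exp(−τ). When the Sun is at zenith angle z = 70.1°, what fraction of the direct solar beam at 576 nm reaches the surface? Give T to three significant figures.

0.788

sec 70.1° = 2.9379.
τ = 0.0909 × (560/576)⁴ × 2.9379 = 0.0909 × 0.8934 × 2.9379 = 0.2386.
T = exp(−0.2386) = 0.7877.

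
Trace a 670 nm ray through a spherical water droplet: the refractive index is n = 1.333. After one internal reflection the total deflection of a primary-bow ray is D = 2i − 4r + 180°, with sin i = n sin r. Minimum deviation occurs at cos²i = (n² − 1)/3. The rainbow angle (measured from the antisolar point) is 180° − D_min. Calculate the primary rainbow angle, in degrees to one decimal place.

42.1°

cos²i = (1.77689 − 1)/3 = 0.25896; i = arccos(0.50888) = 59.410°.
sin r = sin 59.410°/1.333 = 0.64579; r = 40.225°.
D_min = 2·59.410° − 4·40.225° + 180° = 137.922°.
Rainbow angle = 180° − D_min = 42.078°.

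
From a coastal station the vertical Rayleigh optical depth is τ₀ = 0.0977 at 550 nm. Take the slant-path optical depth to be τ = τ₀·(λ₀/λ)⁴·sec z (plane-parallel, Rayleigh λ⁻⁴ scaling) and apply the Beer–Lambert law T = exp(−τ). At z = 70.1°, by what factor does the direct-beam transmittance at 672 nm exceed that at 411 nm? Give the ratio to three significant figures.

2.21

Airmass: sec 70.1° = 2.9379.
τ(672 nm) = 0.0977 × (550/672)⁴ × 2.9379 = 0.0977 × 0.4487 × 2.9379 = 0.1288.
τ(411 nm) = 0.0977 × (550/411)⁴ × 2.9379 = 0.0977 × 3.2069 × 2.9379 = 0.9205.
T(672)/T(411) = exp(τ_B − τ_A) = exp(0.7917) = 2.2071.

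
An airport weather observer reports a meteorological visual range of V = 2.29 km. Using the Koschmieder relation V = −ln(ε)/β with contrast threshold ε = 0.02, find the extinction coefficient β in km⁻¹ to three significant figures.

1.71 km⁻¹

β = −ln(0.02) / V = 3.912 / 2.29 = 1.7083 km⁻¹.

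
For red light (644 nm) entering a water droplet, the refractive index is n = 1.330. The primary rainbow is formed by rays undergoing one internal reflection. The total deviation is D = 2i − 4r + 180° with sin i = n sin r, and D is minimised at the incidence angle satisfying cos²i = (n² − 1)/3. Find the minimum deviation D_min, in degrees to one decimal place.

cos²i = (1.76890 − 1)/3 = 0.25630; i = arccos(0.50626) = 59.585°.
sin r = sin 59.585°/1.330 = 0.64841; r = 40.422°.
D_min = 2·59.585° − 4·40.422° + 180° = 137.484°.

137.5°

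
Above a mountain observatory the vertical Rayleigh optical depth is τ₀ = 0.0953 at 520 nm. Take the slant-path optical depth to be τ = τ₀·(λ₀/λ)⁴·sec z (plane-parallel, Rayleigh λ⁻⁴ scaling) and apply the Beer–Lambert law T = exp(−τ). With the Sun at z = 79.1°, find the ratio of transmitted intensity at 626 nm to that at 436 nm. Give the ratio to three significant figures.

2.18

Airmass: sec 79.1° = 5.2883.
τ(626 nm) = 0.0953 × (520/626)⁴ × 5.2883 = 0.0953 × 0.4761 × 5.2883 = 0.2400.
τ(436 nm) = 0.0953 × (520/436)⁴ × 5.2883 = 0.0953 × 2.0233 × 5.2883 = 1.0197.
T(626)/T(436) = exp(τ_B − τ_A) = exp(0.7798) = 2.1810.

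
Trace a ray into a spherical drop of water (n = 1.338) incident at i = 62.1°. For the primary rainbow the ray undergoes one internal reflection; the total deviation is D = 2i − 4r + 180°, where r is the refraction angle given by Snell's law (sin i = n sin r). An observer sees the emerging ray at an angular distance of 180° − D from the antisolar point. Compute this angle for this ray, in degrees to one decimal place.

41.2°

sin r = sin 62.1° / 1.338 = 0.8838/1.338 = 0.6605; r = 41.34°.
D = 2·62.1° − 4·41.34° + 180° = 124.20° − 165.36° + 180° = 138.84°.
Angle from antisolar point = 180° − D = 41.16°.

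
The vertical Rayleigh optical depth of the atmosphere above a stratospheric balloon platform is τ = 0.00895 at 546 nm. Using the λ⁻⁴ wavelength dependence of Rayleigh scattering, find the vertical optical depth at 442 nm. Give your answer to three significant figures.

τ(442 nm) = τ(546 nm) × (546/442)⁴ = 0.00895 × (1.2353)⁴ = 0.00895 × 2.3285 = 0.0208.

0.0208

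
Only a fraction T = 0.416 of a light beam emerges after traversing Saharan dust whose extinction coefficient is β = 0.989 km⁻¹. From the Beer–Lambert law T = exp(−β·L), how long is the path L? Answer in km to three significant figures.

0.887 km

Beer–Lambert: T = exp(−βL) ⇒ L = −ln(T)/β = −ln(0.416)/0.989 = 0.8771/0.989 = 0.8868 km.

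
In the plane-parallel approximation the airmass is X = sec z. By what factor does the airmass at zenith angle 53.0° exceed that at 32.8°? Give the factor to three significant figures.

1.40

X(53.0°)/X(32.8°) = sec 53.0° / sec 32.8° = cos 32.8° / cos 53.0° = 0.8406/0.6018 = 1.3967.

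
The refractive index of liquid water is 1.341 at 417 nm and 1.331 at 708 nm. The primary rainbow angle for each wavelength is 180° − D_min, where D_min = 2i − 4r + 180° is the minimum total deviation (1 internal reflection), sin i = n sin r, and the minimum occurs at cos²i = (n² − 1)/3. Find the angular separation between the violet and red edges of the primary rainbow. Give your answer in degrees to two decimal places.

At 417 nm (n = 1.341): cos²i = 0.26609 → i = 58.946°, r = 39.705°, D_min = 139.071°, rainbow angle = 40.929°.
At 708 nm (n = 1.331): cos²i = 0.25719 → i = 59.527°, r = 40.356°, D_min = 137.630°, rainbow angle = 42.370°.
Angular width = |40.929° − 42.370°| = 1.441°.

1.44°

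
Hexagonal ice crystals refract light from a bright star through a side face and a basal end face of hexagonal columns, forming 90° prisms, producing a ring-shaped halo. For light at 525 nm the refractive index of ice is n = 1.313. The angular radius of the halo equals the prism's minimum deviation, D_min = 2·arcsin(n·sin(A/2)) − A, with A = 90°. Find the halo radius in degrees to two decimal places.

n·sin(A/2) = 1.313 × sin 45° = 1.313 × 0.7071 = 0.9284.
D_min = 2·arcsin(0.9284) − 90° = 2 × 68.192° − 90° = 46.383°.

46.38°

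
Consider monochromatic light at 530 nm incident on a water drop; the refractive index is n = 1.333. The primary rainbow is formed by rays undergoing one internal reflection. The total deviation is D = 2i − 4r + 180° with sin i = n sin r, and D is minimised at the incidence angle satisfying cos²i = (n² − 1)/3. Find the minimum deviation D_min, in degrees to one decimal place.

cos²i = (1.77689 − 1)/3 = 0.25896; i = arccos(0.50888) = 59.410°.
sin r = sin 59.410°/1.333 = 0.64579; r = 40.225°.
D_min = 2·59.410° − 4·40.225° + 180° = 137.922°.

137.9°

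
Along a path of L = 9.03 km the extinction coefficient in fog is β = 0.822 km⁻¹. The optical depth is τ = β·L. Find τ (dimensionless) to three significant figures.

τ = β·L = 0.822 × 9.03 = 7.4227.

7.42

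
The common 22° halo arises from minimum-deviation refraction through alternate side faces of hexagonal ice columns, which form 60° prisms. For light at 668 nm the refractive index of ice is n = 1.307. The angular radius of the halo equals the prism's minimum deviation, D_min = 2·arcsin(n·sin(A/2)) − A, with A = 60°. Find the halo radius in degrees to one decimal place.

21.6°

n·sin(A/2) = 1.307 × sin 30° = 1.307 × 0.5000 = 0.6535.
D_min = 2·arcsin(0.6535) − 60° = 2 × 40.806° − 60° = 21.612°.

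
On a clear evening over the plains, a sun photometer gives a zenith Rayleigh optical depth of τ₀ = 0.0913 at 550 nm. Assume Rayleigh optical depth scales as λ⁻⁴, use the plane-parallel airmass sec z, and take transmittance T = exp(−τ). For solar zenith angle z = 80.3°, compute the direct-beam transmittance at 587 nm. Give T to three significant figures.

0.659

sec 80.3° = 5.9351.
τ = 0.0913 × (550/587)⁴ × 5.9351 = 0.0913 × 0.7707 × 5.9351 = 0.4176.
T = exp(−0.4176) = 0.6586.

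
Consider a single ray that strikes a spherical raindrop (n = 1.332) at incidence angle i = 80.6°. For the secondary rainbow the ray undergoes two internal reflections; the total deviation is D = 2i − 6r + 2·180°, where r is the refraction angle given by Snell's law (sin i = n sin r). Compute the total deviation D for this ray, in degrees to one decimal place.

sin r = sin 80.6° / 1.332 = 0.9866/1.332 = 0.7407; r = 47.79°.
D = 2·80.6° − 6·47.79° + 2·180° = 161.20° − 286.73° + 360° = 234.47°.

234.5°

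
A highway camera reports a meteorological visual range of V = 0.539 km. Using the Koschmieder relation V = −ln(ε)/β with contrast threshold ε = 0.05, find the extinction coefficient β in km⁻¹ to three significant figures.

5.56 km⁻¹

β = −ln(0.05) / V = 2.996 / 0.539 = 5.5579 km⁻¹.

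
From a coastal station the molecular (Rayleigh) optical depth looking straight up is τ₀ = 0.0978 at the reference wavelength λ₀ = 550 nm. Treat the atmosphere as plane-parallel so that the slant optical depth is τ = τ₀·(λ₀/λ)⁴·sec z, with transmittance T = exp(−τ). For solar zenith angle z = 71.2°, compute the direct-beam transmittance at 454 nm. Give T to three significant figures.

0.520

sec 71.2° = 3.1030.
τ = 0.0978 × (550/454)⁴ × 3.1030 = 0.0978 × 2.1539 × 3.1030 = 0.6537.
T = exp(−0.6537) = 0.5201.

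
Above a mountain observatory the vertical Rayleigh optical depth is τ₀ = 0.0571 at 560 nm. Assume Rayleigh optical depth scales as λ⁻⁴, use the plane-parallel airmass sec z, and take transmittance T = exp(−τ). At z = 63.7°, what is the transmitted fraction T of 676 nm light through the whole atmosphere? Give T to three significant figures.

0.941

sec 63.7° = 2.2570.
τ = 0.0571 × (560/676)⁴ × 2.2570 = 0.0571 × 0.4709 × 2.2570 = 0.0607.
T = exp(−0.0607) = 0.9411.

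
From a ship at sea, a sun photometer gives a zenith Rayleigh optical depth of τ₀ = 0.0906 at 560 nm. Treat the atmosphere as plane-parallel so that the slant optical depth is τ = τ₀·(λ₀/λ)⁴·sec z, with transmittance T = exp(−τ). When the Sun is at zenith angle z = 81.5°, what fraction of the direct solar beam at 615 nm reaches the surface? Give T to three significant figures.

sec 81.5° = 6.7655.
τ = 0.0906 × (560/615)⁴ × 6.7655 = 0.0906 × 0.6875 × 6.7655 = 0.4214.
T = exp(−0.4214) = 0.6561.

0.656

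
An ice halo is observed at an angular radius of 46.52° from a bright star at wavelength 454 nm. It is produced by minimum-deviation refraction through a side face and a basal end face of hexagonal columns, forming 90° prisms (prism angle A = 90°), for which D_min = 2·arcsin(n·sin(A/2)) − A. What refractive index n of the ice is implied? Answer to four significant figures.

Rearranging: n = sin((D_min + A)/2) / sin(A/2).
(D_min + A)/2 = (46.52° + 90°)/2 = 68.260°.
n = sin 68.260° / sin 45° = 0.9289 / 0.7071 = 1.3136.

1.314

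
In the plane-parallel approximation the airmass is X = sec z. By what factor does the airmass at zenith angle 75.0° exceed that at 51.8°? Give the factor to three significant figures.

X(75.0°)/X(51.8°) = sec 75.0° / sec 51.8° = cos 51.8° / cos 75.0° = 0.6184/0.2588 = 2.3893.

2.39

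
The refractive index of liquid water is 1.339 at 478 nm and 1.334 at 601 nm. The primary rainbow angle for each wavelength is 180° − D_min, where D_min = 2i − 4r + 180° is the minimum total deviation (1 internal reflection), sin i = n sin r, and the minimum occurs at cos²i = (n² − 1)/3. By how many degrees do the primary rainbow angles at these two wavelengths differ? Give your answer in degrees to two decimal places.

0.72°

At 478 nm (n = 1.339): cos²i = 0.26431 → i = 59.062°, r = 39.834°, D_min = 138.786°, rainbow angle = 41.214°.
At 601 nm (n = 1.334): cos²i = 0.25985 → i = 59.352°, r = 40.159°, D_min = 138.067°, rainbow angle = 41.933°.
Angular width = |41.214° − 41.933°| = 0.719°.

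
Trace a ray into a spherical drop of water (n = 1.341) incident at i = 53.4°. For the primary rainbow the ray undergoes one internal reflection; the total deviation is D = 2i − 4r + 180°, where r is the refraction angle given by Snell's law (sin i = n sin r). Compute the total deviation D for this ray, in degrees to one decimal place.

139.7°

sin r = sin 53.4° / 1.341 = 0.8028/1.341 = 0.5987; r = 36.77°.
D = 2·53.4° − 4·36.77° + 180° = 106.80° − 147.10° + 180° = 139.70°.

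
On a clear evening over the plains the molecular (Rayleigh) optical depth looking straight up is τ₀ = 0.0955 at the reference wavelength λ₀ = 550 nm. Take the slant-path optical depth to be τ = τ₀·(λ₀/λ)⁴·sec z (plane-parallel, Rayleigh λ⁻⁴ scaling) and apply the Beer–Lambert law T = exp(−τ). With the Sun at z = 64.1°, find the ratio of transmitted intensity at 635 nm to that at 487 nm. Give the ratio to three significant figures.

Airmass: sec 64.1° = 2.2894.
τ(635 nm) = 0.0955 × (550/635)⁴ × 2.2894 = 0.0955 × 0.5628 × 2.2894 = 0.1230.
τ(487 nm) = 0.0955 × (550/487)⁴ × 2.2894 = 0.0955 × 1.6268 × 2.2894 = 0.3557.
T(635)/T(487) = exp(τ_B − τ_A) = exp(0.2326) = 1.2619.

1.26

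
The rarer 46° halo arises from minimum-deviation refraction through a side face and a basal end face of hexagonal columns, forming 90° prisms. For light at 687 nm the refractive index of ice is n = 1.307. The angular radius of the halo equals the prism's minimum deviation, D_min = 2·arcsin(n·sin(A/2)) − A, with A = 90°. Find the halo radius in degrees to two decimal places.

n·sin(A/2) = 1.307 × sin 45° = 1.307 × 0.7071 = 0.9242.
D_min = 2·arcsin(0.9242) − 90° = 2 × 67.546° − 90° = 45.093°.

45.09°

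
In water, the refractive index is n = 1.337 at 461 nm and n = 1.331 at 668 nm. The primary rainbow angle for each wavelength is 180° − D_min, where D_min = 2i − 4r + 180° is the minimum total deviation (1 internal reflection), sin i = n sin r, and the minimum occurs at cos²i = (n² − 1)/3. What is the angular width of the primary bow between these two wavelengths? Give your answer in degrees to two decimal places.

0.87°

At 461 nm (n = 1.337): cos²i = 0.26252 → i = 59.178°, r = 39.964°, D_min = 138.500°, rainbow angle = 41.500°.
At 668 nm (n = 1.331): cos²i = 0.25719 → i = 59.527°, r = 40.356°, D_min = 137.630°, rainbow angle = 42.370°.
Angular width = |41.500° − 42.370°| = 0.870°.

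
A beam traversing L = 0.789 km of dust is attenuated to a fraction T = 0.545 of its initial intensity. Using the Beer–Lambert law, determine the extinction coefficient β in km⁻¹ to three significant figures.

0.769 km⁻¹

Beer–Lambert: T = exp(−βL) ⇒ β = −ln(T)/L = −ln(0.545)/0.789 = 0.6070/0.789 = 0.7693 km⁻¹.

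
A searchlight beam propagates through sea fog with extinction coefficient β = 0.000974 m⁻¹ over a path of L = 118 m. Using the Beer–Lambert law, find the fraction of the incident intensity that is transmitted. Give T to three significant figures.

τ = β·L = 0.000974 × 118 = 0.1149.
T = exp(−0.1149) = 0.8914.

0.891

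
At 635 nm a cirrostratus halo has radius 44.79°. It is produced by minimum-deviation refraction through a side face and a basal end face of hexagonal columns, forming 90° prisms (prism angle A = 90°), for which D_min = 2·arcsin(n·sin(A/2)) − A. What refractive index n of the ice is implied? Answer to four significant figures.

Rearranging: n = sin((D_min + A)/2) / sin(A/2).
(D_min + A)/2 = (44.79° + 90°)/2 = 67.395°.
n = sin 67.395° / sin 45° = 0.9232 / 0.7071 = 1.3056.

1.306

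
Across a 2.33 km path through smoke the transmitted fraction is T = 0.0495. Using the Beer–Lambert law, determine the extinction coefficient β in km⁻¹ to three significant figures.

Beer–Lambert: T = exp(−βL) ⇒ β = −ln(T)/L = −ln(0.0495)/2.33 = 3.0058/2.33 = 1.29 km⁻¹.

1.29 km⁻¹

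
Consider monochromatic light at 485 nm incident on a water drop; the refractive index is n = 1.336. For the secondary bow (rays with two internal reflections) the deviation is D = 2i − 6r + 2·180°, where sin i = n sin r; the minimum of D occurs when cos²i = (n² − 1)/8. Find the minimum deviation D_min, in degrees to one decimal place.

231.7°

cos²i = (1.78490 − 1)/8 = 0.09811; i = arccos(0.31323) = 71.746°.
sin r = sin 71.746°/1.336 = 0.71084; r = 45.303°.
D_min = 2·71.746° − 6·45.303° + 360° = 231.674°.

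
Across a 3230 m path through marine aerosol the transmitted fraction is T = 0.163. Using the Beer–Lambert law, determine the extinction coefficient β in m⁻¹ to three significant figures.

0.000562 m⁻¹

Beer–Lambert: T = exp(−βL) ⇒ β = −ln(T)/L = −ln(0.163)/3230 = 1.8140/3230 = 0.0005616 m⁻¹.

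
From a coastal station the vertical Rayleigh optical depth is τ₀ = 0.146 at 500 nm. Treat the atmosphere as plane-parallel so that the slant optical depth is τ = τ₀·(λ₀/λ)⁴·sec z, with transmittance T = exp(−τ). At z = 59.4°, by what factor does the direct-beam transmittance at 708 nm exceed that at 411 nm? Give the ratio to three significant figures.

Airmass: sec 59.4° = 1.9645.
τ(708 nm) = 0.146 × (500/708)⁴ × 1.9645 = 0.146 × 0.2487 × 1.9645 = 0.0713.
τ(411 nm) = 0.146 × (500/411)⁴ × 1.9645 = 0.146 × 2.1903 × 1.9645 = 0.6282.
T(708)/T(411) = exp(τ_B − τ_A) = exp(0.5569) = 1.7452.

1.75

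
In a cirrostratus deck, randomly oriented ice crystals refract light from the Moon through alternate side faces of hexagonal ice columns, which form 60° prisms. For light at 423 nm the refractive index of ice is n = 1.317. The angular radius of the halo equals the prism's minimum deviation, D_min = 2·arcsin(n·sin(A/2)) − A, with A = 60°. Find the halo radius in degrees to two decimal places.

n·sin(A/2) = 1.317 × sin 30° = 1.317 × 0.5000 = 0.6585.
D_min = 2·arcsin(0.6585) − 60° = 2 × 41.186° − 60° = 22.371°.

22.37°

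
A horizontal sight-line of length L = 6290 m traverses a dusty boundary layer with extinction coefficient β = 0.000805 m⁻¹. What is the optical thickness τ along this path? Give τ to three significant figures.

5.06

τ = β·L = 0.000805 × 6290 = 5.0635.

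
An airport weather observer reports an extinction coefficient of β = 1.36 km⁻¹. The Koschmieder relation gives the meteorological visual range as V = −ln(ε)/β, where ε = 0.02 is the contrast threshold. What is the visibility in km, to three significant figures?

2.88 km

V = −ln(0.02) / 1.36 = 3.912 / 1.36 = 2.8765 km.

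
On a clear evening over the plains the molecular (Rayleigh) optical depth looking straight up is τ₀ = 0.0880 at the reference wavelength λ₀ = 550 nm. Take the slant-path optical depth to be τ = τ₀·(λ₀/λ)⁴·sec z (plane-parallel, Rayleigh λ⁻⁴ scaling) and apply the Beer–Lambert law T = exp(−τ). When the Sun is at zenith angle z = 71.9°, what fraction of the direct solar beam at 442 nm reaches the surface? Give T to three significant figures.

0.507

sec 71.9° = 3.2188.
τ = 0.0880 × (550/442)⁴ × 3.2188 = 0.0880 × 2.3975 × 3.2188 = 0.6791.
T = exp(−0.6791) = 0.5071.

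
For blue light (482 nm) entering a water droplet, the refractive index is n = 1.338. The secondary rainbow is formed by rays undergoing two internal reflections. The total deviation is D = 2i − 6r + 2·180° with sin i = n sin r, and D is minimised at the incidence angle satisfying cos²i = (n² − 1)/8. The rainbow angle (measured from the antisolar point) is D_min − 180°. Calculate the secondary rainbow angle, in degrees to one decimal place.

52.2°

cos²i = (1.79024 − 1)/8 = 0.09878; i = arccos(0.31429) = 71.682°.
sin r = sin 71.682°/1.338 = 0.70951; r = 45.195°.
D_min = 2·71.682° − 6·45.195° + 360° = 232.193°.
Rainbow angle = D_min − 180° = 52.193°.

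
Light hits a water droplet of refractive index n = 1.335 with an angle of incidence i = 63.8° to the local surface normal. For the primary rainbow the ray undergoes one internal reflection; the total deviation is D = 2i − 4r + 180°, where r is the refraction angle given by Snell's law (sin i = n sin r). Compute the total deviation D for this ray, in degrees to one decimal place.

138.7°

sin r = sin 63.8° / 1.335 = 0.8973/1.335 = 0.6721; r = 42.23°.
D = 2·63.8° − 4·42.23° + 180° = 127.60° − 168.92° + 180° = 138.68°.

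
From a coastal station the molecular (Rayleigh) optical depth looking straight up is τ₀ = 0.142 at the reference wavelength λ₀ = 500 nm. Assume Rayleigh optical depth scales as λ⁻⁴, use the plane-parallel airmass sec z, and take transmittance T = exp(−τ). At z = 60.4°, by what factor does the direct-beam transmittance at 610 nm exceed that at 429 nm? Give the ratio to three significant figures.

Airmass: sec 60.4° = 2.0245.
τ(610 nm) = 0.142 × (500/610)⁴ × 2.0245 = 0.142 × 0.4514 × 2.0245 = 0.1298.
τ(429 nm) = 0.142 × (500/429)⁴ × 2.0245 = 0.142 × 1.8452 × 2.0245 = 0.5305.
T(610)/T(429) = exp(τ_B − τ_A) = exp(0.4007) = 1.4929.

1.49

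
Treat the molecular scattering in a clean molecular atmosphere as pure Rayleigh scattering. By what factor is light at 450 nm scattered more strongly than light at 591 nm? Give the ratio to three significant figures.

Rayleigh scattering ∝ λ⁻⁴, so the ratio of coefficients is the inverse fourth power of the wavelength ratio.
σ(450)/σ(591) = (591/450)⁴ = (1.3133)⁴ = 2.975.

2.98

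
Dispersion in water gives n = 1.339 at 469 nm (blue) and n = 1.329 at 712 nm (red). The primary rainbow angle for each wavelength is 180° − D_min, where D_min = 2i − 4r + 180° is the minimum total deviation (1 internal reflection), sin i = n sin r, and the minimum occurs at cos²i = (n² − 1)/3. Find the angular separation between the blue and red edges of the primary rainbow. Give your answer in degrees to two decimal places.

1.45°

At 469 nm (n = 1.339): cos²i = 0.26431 → i = 59.062°, r = 39.834°, D_min = 138.786°, rainbow angle = 41.214°.
At 712 nm (n = 1.329): cos²i = 0.25541 → i = 59.643°, r = 40.487°, D_min = 137.337°, rainbow angle = 42.663°.
Angular width = |41.214° − 42.663°| = 1.450°.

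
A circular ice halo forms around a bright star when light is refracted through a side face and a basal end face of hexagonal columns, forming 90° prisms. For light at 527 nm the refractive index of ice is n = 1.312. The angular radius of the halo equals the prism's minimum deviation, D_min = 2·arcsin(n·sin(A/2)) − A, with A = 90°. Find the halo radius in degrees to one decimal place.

46.2°

n·sin(A/2) = 1.312 × sin 45° = 1.312 × 0.7071 = 0.9277.
D_min = 2·arcsin(0.9277) − 90° = 2 × 68.083° − 90° = 46.166°.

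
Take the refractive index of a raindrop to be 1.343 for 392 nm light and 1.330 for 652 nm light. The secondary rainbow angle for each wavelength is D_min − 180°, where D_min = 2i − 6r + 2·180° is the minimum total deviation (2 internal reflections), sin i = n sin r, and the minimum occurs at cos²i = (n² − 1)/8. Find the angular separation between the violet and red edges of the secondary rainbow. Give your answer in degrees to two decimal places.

3.38°

At 392 nm (n = 1.343): cos²i = 0.10046 → i = 71.522°, r = 44.928°, D_min = 233.478°, rainbow angle = 53.478°.
At 652 nm (n = 1.330): cos²i = 0.09611 → i = 71.940°, r = 45.630°, D_min = 230.101°, rainbow angle = 50.101°.
Angular width = |53.478° − 50.101°| = 3.377°.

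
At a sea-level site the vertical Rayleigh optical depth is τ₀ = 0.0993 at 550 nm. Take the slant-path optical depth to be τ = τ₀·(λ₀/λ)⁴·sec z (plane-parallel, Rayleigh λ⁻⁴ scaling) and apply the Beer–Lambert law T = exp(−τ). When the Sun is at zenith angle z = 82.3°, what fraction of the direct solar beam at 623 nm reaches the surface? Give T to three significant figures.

0.638

sec 82.3° = 7.4635.
τ = 0.0993 × (550/623)⁴ × 7.4635 = 0.0993 × 0.6074 × 7.4635 = 0.4502.
T = exp(−0.4502) = 0.6375.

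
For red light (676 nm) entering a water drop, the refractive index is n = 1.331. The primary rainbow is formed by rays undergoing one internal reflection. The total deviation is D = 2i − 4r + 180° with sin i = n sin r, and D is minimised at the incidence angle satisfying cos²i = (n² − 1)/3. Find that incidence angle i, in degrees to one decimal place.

cos²i = (1.331² − 1)/3 = (1.77156 − 1)/3 = 0.25719.
cos i = 0.50714, so i = 59.527°.

59.5°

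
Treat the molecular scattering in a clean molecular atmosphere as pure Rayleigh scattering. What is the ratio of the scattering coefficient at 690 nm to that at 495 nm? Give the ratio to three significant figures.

Rayleigh scattering ∝ λ⁻⁴, so the ratio of coefficients is the inverse fourth power of the wavelength ratio.
σ(690)/σ(495) = (495/690)⁴ = (0.7174)⁴ = 0.2649.

0.265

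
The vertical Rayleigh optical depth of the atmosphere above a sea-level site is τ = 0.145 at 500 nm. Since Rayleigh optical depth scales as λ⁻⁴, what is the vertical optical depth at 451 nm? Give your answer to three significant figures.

τ(451 nm) = τ(500 nm) × (500/451)⁴ = 0.145 × (1.1086)⁴ = 0.145 × 1.5107 = 0.2190.

0.219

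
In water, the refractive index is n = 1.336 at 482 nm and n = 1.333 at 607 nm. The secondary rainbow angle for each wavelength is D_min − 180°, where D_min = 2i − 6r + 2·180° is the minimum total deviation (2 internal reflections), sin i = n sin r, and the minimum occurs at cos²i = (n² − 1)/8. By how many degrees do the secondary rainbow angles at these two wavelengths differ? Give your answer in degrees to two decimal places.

0.78°

At 482 nm (n = 1.336): cos²i = 0.09811 → i = 71.746°, r = 45.303°, D_min = 231.674°, rainbow angle = 51.674°.
At 607 nm (n = 1.333): cos²i = 0.09711 → i = 71.843°, r = 45.466°, D_min = 230.891°, rainbow angle = 50.891°.
Angular width = |51.674° − 50.891°| = 0.783°.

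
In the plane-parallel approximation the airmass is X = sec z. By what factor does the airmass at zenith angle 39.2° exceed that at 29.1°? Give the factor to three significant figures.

1.13

X(39.2°)/X(29.1°) = sec 39.2° / sec 29.1° = cos 29.1° / cos 39.2° = 0.8738/0.7749 = 1.1275.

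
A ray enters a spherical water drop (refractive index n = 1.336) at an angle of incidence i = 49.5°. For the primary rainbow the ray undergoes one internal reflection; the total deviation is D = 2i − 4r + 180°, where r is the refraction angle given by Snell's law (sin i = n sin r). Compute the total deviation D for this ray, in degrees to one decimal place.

140.2°

sin r = sin 49.5° / 1.336 = 0.7604/1.336 = 0.5692; r = 34.69°.
D = 2·49.5° − 4·34.69° + 180° = 99.00° − 138.77° + 180° = 140.23°.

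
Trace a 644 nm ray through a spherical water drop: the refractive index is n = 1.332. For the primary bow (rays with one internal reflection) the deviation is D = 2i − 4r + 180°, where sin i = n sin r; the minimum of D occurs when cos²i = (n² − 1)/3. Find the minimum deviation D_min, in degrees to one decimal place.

137.8°

cos²i = (1.77422 − 1)/3 = 0.25807; i = arccos(0.50801) = 59.469°.
sin r = sin 59.469°/1.332 = 0.64666; r = 40.290°.
D_min = 2·59.469° − 4·40.290° + 180° = 137.776°.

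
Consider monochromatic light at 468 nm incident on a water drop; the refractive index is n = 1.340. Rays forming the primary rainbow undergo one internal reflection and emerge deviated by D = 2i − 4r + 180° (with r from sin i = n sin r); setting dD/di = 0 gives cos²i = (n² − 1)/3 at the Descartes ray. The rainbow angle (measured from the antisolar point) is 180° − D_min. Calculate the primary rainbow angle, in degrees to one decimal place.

cos²i = (1.79560 − 1)/3 = 0.26520; i = arccos(0.51498) = 59.004°.
sin r = sin 59.004°/1.340 = 0.63971; r = 39.770°.
D_min = 2·59.004° − 4·39.770° + 180° = 138.929°.
Rainbow angle = 180° − D_min = 41.071°.

41.1°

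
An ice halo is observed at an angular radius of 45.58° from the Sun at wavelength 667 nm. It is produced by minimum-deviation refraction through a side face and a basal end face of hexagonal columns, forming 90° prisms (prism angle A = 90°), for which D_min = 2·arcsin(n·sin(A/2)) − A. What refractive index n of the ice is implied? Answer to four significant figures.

1.309

Rearranging: n = sin((D_min + A)/2) / sin(A/2).
(D_min + A)/2 = (45.58° + 90°)/2 = 67.790°.
n = sin 67.790° / sin 45° = 0.9258 / 0.7071 = 1.3093.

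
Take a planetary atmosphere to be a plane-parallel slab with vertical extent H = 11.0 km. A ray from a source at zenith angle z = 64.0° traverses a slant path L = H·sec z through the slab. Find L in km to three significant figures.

sec z = 1/cos 64.0° = 2.2812.
L = 11.0 × 2.2812 = 25.093 km.

25.1 km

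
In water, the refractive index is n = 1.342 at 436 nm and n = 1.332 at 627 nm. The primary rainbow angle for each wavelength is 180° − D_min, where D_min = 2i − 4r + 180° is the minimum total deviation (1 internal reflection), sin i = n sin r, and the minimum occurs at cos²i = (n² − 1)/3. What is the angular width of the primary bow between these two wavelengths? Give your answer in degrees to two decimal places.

1.44°

At 436 nm (n = 1.342): cos²i = 0.26699 → i = 58.888°, r = 39.641°, D_min = 139.213°, rainbow angle = 40.787°.
At 627 nm (n = 1.332): cos²i = 0.25807 → i = 59.469°, r = 40.290°, D_min = 137.776°, rainbow angle = 42.224°.
Angular width = |40.787° − 42.224°| = 1.437°.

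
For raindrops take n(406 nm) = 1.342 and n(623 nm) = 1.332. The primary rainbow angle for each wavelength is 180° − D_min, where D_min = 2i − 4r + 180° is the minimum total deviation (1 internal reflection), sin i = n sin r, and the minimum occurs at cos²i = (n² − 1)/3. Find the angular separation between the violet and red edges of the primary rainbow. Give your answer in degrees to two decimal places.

At 406 nm (n = 1.342): cos²i = 0.26699 → i = 58.888°, r = 39.641°, D_min = 139.213°, rainbow angle = 40.787°.
At 623 nm (n = 1.332): cos²i = 0.25807 → i = 59.469°, r = 40.290°, D_min = 137.776°, rainbow angle = 42.224°.
Angular width = |40.787° − 42.224°| = 1.437°.

1.44°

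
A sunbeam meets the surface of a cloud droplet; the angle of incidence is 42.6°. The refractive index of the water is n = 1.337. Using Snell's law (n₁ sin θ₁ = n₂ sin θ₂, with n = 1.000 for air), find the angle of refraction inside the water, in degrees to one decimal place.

30.4°

Snell: sin θ_r = sin θ_i / n = sin 42.6° / 1.337 = 0.6769 / 1.337 = 0.5063.
θ_r = arcsin(0.5063) = 30.42°.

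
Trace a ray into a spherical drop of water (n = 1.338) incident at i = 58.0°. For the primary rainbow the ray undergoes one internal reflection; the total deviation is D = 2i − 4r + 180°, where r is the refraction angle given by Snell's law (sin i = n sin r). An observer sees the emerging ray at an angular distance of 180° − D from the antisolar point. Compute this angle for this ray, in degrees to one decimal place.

sin r = sin 58.0° / 1.338 = 0.8480/1.338 = 0.6338; r = 39.33°.
D = 2·58.0° − 4·39.33° + 180° = 116.00° − 157.33° + 180° = 138.67°.
Angle from antisolar point = 180° − D = 41.33°.

41.3°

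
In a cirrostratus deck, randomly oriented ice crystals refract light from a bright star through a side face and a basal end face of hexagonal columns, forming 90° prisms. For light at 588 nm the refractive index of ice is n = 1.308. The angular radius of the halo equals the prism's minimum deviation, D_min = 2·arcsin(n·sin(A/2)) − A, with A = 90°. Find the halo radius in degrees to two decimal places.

45.31°

n·sin(A/2) = 1.308 × sin 45° = 1.308 × 0.7071 = 0.9249.
D_min = 2·arcsin(0.9249) − 90° = 2 × 67.653° − 90° = 45.305°.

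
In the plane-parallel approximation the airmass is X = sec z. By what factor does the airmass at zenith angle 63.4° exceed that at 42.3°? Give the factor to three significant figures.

X(63.4°)/X(42.3°) = sec 63.4° / sec 42.3° = cos 42.3° / cos 63.4° = 0.7396/0.4478 = 1.6519.

1.65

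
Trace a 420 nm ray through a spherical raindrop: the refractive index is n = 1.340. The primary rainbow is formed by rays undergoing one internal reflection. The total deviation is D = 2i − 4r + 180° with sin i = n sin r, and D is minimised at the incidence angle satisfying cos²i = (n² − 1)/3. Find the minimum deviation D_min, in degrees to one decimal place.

138.9°

cos²i = (1.79560 − 1)/3 = 0.26520; i = arccos(0.51498) = 59.004°.
sin r = sin 59.004°/1.340 = 0.63971; r = 39.770°.
D_min = 2·59.004° − 4·39.770° + 180° = 138.929°.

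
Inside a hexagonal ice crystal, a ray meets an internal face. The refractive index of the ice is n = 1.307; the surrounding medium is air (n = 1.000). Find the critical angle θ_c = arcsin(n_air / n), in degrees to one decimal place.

sin θ_c = n_air / n = 1.000 / 1.307 = 0.7651.
θ_c = arcsin(0.7651) = 49.92°.

49.9°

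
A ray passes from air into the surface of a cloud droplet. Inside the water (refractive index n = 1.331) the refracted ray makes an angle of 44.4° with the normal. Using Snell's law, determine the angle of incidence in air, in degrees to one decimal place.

Snell: sin θ_i = n · sin θ_r = 1.331 × sin 44.4° = 1.331 × 0.6997 = 0.9313.
θ_i = arcsin(0.9313) = 68.63°.

68.6°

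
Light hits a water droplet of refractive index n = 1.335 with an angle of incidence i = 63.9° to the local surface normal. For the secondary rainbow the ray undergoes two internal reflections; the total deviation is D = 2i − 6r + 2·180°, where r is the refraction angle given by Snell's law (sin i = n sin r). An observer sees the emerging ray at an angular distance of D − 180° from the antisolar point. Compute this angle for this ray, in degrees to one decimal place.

54.2°

sin r = sin 63.9° / 1.335 = 0.8980/1.335 = 0.6727; r = 42.27°.
D = 2·63.9° − 6·42.27° + 2·180° = 127.80° − 253.65° + 360° = 234.15°.
Angle from antisolar point = D − 180° = 54.15°.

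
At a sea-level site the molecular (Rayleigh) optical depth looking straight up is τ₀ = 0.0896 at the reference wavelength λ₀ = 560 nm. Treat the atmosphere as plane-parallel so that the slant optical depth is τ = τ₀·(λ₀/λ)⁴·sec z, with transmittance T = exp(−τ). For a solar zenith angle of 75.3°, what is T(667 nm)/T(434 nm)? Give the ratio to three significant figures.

Airmass: sec 75.3° = 3.9408.
τ(667 nm) = 0.0896 × (560/667)⁴ × 3.9408 = 0.0896 × 0.4969 × 3.9408 = 0.1754.
τ(434 nm) = 0.0896 × (560/434)⁴ × 3.9408 = 0.0896 × 2.7720 × 3.9408 = 0.9788.
T(667)/T(434) = exp(τ_B − τ_A) = exp(0.8033) = 2.2330.

2.23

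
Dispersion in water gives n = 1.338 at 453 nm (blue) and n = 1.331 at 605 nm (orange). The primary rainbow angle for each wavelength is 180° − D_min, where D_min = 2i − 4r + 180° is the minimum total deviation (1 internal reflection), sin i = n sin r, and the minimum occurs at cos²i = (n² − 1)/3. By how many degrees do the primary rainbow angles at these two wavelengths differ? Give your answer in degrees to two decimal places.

1.01°

At 453 nm (n = 1.338): cos²i = 0.26341 → i = 59.120°, r = 39.899°, D_min = 138.643°, rainbow angle = 41.357°.
At 605 nm (n = 1.331): cos²i = 0.25719 → i = 59.527°, r = 40.356°, D_min = 137.630°, rainbow angle = 42.370°.
Angular width = |41.357° − 42.370°| = 1.013°.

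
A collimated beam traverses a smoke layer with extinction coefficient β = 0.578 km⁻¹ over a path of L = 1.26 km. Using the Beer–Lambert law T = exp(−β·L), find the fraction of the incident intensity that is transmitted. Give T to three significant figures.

τ = β·L = 0.578 × 1.26 = 0.7283.
T = exp(−0.7283) = 0.4827.

0.483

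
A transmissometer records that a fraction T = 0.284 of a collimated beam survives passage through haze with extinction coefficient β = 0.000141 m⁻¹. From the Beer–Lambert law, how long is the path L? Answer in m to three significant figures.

8930 m

Beer–Lambert: T = exp(−βL) ⇒ L = −ln(T)/β = −ln(0.284)/0.000141 = 1.2588/0.000141 = 8928 m.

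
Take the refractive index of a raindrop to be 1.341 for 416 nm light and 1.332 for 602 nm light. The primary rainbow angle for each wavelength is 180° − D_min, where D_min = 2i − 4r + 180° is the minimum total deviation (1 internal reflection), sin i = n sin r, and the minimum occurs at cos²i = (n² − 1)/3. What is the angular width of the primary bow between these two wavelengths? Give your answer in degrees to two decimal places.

1.29°

At 416 nm (n = 1.341): cos²i = 0.26609 → i = 58.946°, r = 39.705°, D_min = 139.071°, rainbow angle = 40.929°.
At 602 nm (n = 1.332): cos²i = 0.25807 → i = 59.469°, r = 40.290°, D_min = 137.776°, rainbow angle = 42.224°.
Angular width = |40.929° − 42.224°| = 1.295°.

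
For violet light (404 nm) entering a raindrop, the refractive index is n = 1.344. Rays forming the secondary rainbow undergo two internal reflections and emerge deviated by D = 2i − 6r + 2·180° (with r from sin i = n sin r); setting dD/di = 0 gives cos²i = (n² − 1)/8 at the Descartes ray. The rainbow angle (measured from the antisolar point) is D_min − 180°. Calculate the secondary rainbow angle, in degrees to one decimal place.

53.7°

cos²i = (1.80634 − 1)/8 = 0.10079; i = arccos(0.31748) = 71.490°.
sin r = sin 71.490°/1.344 = 0.70555; r = 44.874°.
D_min = 2·71.490° − 6·44.874° + 360° = 233.733°.
Rainbow angle = D_min − 180° = 53.733°.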